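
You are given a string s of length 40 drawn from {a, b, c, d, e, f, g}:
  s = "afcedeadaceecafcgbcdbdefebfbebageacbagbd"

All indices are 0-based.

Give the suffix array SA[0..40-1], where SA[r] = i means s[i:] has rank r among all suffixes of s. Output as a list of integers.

rank | idx | suffix
   0 |  33 | acbagbd
   1 |   8 | aceecafcgbcdbdefebfbebageacbagbd
   2 |   6 | adaceecafcgbcdbdefebfbebageacbagbd
   3 |   0 | afcedeadaceecafcgbcdbdefebfbebageacbagbd
   4 |  13 | afcgbcdbdefebfbebageacbagbd
   5 |  36 | agbd
   6 |  30 | ageacbagbd
   7 |  35 | bagbd
   8 |  29 | bageacbagbd
   9 |  17 | bcdbdefebfbebageacbagbd
  10 |  38 | bd
  11 |  20 | bdefebfbebageacbagbd
  12 |  27 | bebageacbagbd
  13 |  25 | bfbebageacbagbd
  14 |  12 | cafcgbcdbdefebfbebageacbagbd
  15 |  34 | cbagbd
  16 |  18 | cdbdefebfbebageacbagbd
  17 |   2 | cedeadaceecafcgbcdbdefebfbebageacbagbd
  18 |   9 | ceecafcgbcdbdefebfbebageacbagbd
  19 |  15 | cgbcdbdefebfbebageacbagbd
  20 |  39 | d
  21 |   7 | daceecafcgbcdbdefebfbebageacbagbd
  22 |  19 | dbdefebfbebageacbagbd
  23 |   4 | deadaceecafcgbcdbdefebfbebageacbagbd
  24 |  21 | defebfbebageacbagbd
  25 |  32 | eacbagbd
  26 |   5 | eadaceecafcgbcdbdefebfbebageacbagbd
  27 |  28 | ebageacbagbd
  28 |  24 | ebfbebageacbagbd
  29 |  11 | ecafcgbcdbdefebfbebageacbagbd
  30 |   3 | edeadaceecafcgbcdbdefebfbebageacbagbd
  31 |  10 | eecafcgbcdbdefebfbebageacbagbd
  32 |  22 | efebfbebageacbagbd
  33 |  26 | fbebageacbagbd
  34 |   1 | fcedeadaceecafcgbcdbdefebfbebageacbagbd
  35 |  14 | fcgbcdbdefebfbebageacbagbd
  36 |  23 | febfbebageacbagbd
  37 |  16 | gbcdbdefebfbebageacbagbd
  38 |  37 | gbd
  39 |  31 | geacbagbd

[33, 8, 6, 0, 13, 36, 30, 35, 29, 17, 38, 20, 27, 25, 12, 34, 18, 2, 9, 15, 39, 7, 19, 4, 21, 32, 5, 28, 24, 11, 3, 10, 22, 26, 1, 14, 23, 16, 37, 31]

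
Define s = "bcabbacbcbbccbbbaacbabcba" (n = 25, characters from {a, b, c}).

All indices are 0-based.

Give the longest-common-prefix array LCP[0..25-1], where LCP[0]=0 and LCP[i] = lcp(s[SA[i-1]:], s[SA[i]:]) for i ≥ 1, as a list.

rank→(start, suffix):
  0 → (24, 'a')
  1 → (16, 'aacbabcba')
  2 → (2, 'abbacbcbbccbbbaacbabcba')
  3 → (20, 'abcba')
  4 → (17, 'acbabcba')
  5 → (5, 'acbcbbccbbbaacbabcba')
  6 → (23, 'ba')
  7 → (15, 'baacbabcba')
  8 → (19, 'babcba')
  9 → (4, 'bacbcbbccbbbaacbabcba')
  10 → (14, 'bbaacbabcba')
  11 → (3, 'bbacbcbbccbbbaacbabcba')
  12 → (13, 'bbbaacbabcba')
  13 → (9, 'bbccbbbaacbabcba')
  14 → (0, 'bcabbacbcbbccbbbaacbabcba')
  15 → (21, 'bcba')
  16 → (7, 'bcbbccbbbaacbabcba')
  17 → (10, 'bccbbbaacbabcba')
  18 → (1, 'cabbacbcbbccbbbaacbabcba')
  19 → (22, 'cba')
  20 → (18, 'cbabcba')
  21 → (12, 'cbbbaacbabcba')
  22 → (8, 'cbbccbbbaacbabcba')
  23 → (6, 'cbcbbccbbbaacbabcba')
  24 → (11, 'ccbbbaacbabcba')

SA = [24, 16, 2, 20, 17, 5, 23, 15, 19, 4, 14, 3, 13, 9, 0, 21, 7, 10, 1, 22, 18, 12, 8, 6, 11]
[i] adj suffixes → lcp
  [1] 24/16 → 1 ('a')
  [2] 16/2 → 1 ('a')
  [3] 2/20 → 2 ('ab')
  [4] 20/17 → 1 ('a')
  [5] 17/5 → 3 ('acb')
  [6] 5/23 → 0 ('')
  [7] 23/15 → 2 ('ba')
  [8] 15/19 → 2 ('ba')
  [9] 19/4 → 2 ('ba')
  [10] 4/14 → 1 ('b')
  [11] 14/3 → 3 ('bba')
  [12] 3/13 → 2 ('bb')
  [13] 13/9 → 2 ('bb')
  [14] 9/0 → 1 ('b')
  [15] 0/21 → 2 ('bc')
  [16] 21/7 → 3 ('bcb')
  [17] 7/10 → 2 ('bc')
  [18] 10/1 → 0 ('')
  [19] 1/22 → 1 ('c')
  [20] 22/18 → 3 ('cba')
  [21] 18/12 → 2 ('cb')
  [22] 12/8 → 3 ('cbb')
  [23] 8/6 → 2 ('cb')
  [24] 6/11 → 1 ('c')

[0, 1, 1, 2, 1, 3, 0, 2, 2, 2, 1, 3, 2, 2, 1, 2, 3, 2, 0, 1, 3, 2, 3, 2, 1]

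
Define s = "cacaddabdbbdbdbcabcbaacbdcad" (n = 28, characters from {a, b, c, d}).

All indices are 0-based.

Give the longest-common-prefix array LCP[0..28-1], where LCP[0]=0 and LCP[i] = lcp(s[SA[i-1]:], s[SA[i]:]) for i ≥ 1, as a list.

rank→(start, suffix):
  0 → (20, 'aacbdcad')
  1 → (16, 'abcbaacbdcad')
  2 → (6, 'abdbbdbdbcabcbaacbdcad')
  3 → (1, 'acaddabdbbdbdbcabcbaacbdcad')
  4 → (21, 'acbdcad')
  5 → (26, 'ad')
  6 → (3, 'addabdbbdbdbcabcbaacbdcad')
  7 → (19, 'baacbdcad')
  8 → (9, 'bbdbdbcabcbaacbdcad')
  9 → (14, 'bcabcbaacbdcad')
  10 → (17, 'bcbaacbdcad')
  11 → (7, 'bdbbdbdbcabcbaacbdcad')
  12 → (12, 'bdbcabcbaacbdcad')
  13 → (10, 'bdbdbcabcbaacbdcad')
  14 → (23, 'bdcad')
  15 → (15, 'cabcbaacbdcad')
  16 → (0, 'cacaddabdbbdbdbcabcbaacbdcad')
  17 → (25, 'cad')
  18 → (2, 'caddabdbbdbdbcabcbaacbdcad')
  19 → (18, 'cbaacbdcad')
  20 → (22, 'cbdcad')
  21 → (27, 'd')
  22 → (5, 'dabdbbdbdbcabcbaacbdcad')
  23 → (8, 'dbbdbdbcabcbaacbdcad')
  24 → (13, 'dbcabcbaacbdcad')
  25 → (11, 'dbdbcabcbaacbdcad')
  26 → (24, 'dcad')
  27 → (4, 'ddabdbbdbdbcabcbaacbdcad')

SA = [20, 16, 6, 1, 21, 26, 3, 19, 9, 14, 17, 7, 12, 10, 23, 15, 0, 25, 2, 18, 22, 27, 5, 8, 13, 11, 24, 4]
[i] adj suffixes → lcp
  [1] 20/16 → 1 ('a')
  [2] 16/6 → 2 ('ab')
  [3] 6/1 → 1 ('a')
  [4] 1/21 → 2 ('ac')
  [5] 21/26 → 1 ('a')
  [6] 26/3 → 2 ('ad')
  [7] 3/19 → 0 ('')
  [8] 19/9 → 1 ('b')
  [9] 9/14 → 1 ('b')
  [10] 14/17 → 2 ('bc')
  [11] 17/7 → 1 ('b')
  [12] 7/12 → 3 ('bdb')
  [13] 12/10 → 3 ('bdb')
  [14] 10/23 → 2 ('bd')
  [15] 23/15 → 0 ('')
  [16] 15/0 → 2 ('ca')
  [17] 0/25 → 2 ('ca')
  [18] 25/2 → 3 ('cad')
  [19] 2/18 → 1 ('c')
  [20] 18/22 → 2 ('cb')
  [21] 22/27 → 0 ('')
  [22] 27/5 → 1 ('d')
  [23] 5/8 → 1 ('d')
  [24] 8/13 → 2 ('db')
  [25] 13/11 → 2 ('db')
  [26] 11/24 → 1 ('d')
  [27] 24/4 → 1 ('d')

[0, 1, 2, 1, 2, 1, 2, 0, 1, 1, 2, 1, 3, 3, 2, 0, 2, 2, 3, 1, 2, 0, 1, 1, 2, 2, 1, 1]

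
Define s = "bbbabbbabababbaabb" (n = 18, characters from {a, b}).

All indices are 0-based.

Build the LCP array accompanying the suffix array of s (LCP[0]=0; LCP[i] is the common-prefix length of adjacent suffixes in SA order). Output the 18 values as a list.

[0, 1, 4, 2, 3, 3, 0, 1, 2, 5, 3, 4, 1, 2, 3, 4, 2, 5]

sorted suffixes:
  #0 SA[0]=14  'aabb'
  #1 SA[1]=7  'abababbaabb'
  #2 SA[2]=9  'ababbaabb'
  #3 SA[3]=15  'abb'
  #4 SA[4]=11  'abbaabb'
  #5 SA[5]=3  'abbbabababbaabb'
  #6 SA[6]=17  'b'
  #7 SA[7]=13  'baabb'
  #8 SA[8]=6  'babababbaabb'
  #9 SA[9]=8  'bababbaabb'
  #10 SA[10]=10  'babbaabb'
  #11 SA[11]=2  'babbbabababbaabb'
  #12 SA[12]=16  'bb'
  #13 SA[13]=12  'bbaabb'
  #14 SA[14]=5  'bbabababbaabb'
  #15 SA[15]=1  'bbabbbabababbaabb'
  #16 SA[16]=4  'bbbabababbaabb'
  #17 SA[17]=0  'bbbabbbabababbaabb'

SA = [14, 7, 9, 15, 11, 3, 17, 13, 6, 8, 10, 2, 16, 12, 5, 1, 4, 0]
i: (SA[i-1],SA[i]) lcp shared
  1: (14,7) 1 'a'
  2: (7,9) 4 'abab'
  3: (9,15) 2 'ab'
  4: (15,11) 3 'abb'
  5: (11,3) 3 'abb'
  6: (3,17) 0 ''
  7: (17,13) 1 'b'
  8: (13,6) 2 'ba'
  9: (6,8) 5 'babab'
  10: (8,10) 3 'bab'
  11: (10,2) 4 'babb'
  12: (2,16) 1 'b'
  13: (16,12) 2 'bb'
  14: (12,5) 3 'bba'
  15: (5,1) 4 'bbab'
  16: (1,4) 2 'bb'
  17: (4,0) 5 'bbbab'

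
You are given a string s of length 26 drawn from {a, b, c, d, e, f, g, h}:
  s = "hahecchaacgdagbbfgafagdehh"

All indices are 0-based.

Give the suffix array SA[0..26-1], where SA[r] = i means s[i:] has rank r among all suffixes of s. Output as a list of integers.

rank | idx | suffix
   0 |   7 | aacgdagbbfgafagdehh
   1 |   8 | acgdagbbfgafagdehh
   2 |  18 | afagdehh
   3 |  12 | agbbfgafagdehh
   4 |  20 | agdehh
   5 |   1 | ahecchaacgdagbbfgafagdehh
   6 |  14 | bbfgafagdehh
   7 |  15 | bfgafagdehh
   8 |   4 | cchaacgdagbbfgafagdehh
   9 |   9 | cgdagbbfgafagdehh
  10 |   5 | chaacgdagbbfgafagdehh
  11 |  11 | dagbbfgafagdehh
  12 |  22 | dehh
  13 |   3 | ecchaacgdagbbfgafagdehh
  14 |  23 | ehh
  15 |  19 | fagdehh
  16 |  16 | fgafagdehh
  17 |  17 | gafagdehh
  18 |  13 | gbbfgafagdehh
  19 |  10 | gdagbbfgafagdehh
  20 |  21 | gdehh
  21 |  25 | h
  22 |   6 | haacgdagbbfgafagdehh
  23 |   0 | hahecchaacgdagbbfgafagdehh
  24 |   2 | hecchaacgdagbbfgafagdehh
  25 |  24 | hh

[7, 8, 18, 12, 20, 1, 14, 15, 4, 9, 5, 11, 22, 3, 23, 19, 16, 17, 13, 10, 21, 25, 6, 0, 2, 24]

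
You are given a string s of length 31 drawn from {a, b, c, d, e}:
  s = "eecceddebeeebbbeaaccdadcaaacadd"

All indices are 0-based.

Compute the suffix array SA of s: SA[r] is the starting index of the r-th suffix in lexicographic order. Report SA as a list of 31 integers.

rank | idx | suffix
   0 |  24 | aaacadd
   1 |  25 | aacadd
   2 |  16 | aaccdadcaaacadd
   3 |  26 | acadd
   4 |  17 | accdadcaaacadd
   5 |  21 | adcaaacadd
   6 |  28 | add
   7 |  12 | bbbeaaccdadcaaacadd
   8 |  13 | bbeaaccdadcaaacadd
   9 |  14 | beaaccdadcaaacadd
  10 |   8 | beeebbbeaaccdadcaaacadd
  11 |  23 | caaacadd
  12 |  27 | cadd
  13 |  18 | ccdadcaaacadd
  14 |   2 | cceddebeeebbbeaaccdadcaaacadd
  15 |  19 | cdadcaaacadd
  16 |   3 | ceddebeeebbbeaaccdadcaaacadd
  17 |  30 | d
  18 |  20 | dadcaaacadd
  19 |  22 | dcaaacadd
  20 |  29 | dd
  21 |   5 | ddebeeebbbeaaccdadcaaacadd
  22 |   6 | debeeebbbeaaccdadcaaacadd
  23 |  15 | eaaccdadcaaacadd
  24 |  11 | ebbbeaaccdadcaaacadd
  25 |   7 | ebeeebbbeaaccdadcaaacadd
  26 |   1 | ecceddebeeebbbeaaccdadcaaacadd
  27 |   4 | eddebeeebbbeaaccdadcaaacadd
  28 |  10 | eebbbeaaccdadcaaacadd
  29 |   0 | eecceddebeeebbbeaaccdadcaaacadd
  30 |   9 | eeebbbeaaccdadcaaacadd

[24, 25, 16, 26, 17, 21, 28, 12, 13, 14, 8, 23, 27, 18, 2, 19, 3, 30, 20, 22, 29, 5, 6, 15, 11, 7, 1, 4, 10, 0, 9]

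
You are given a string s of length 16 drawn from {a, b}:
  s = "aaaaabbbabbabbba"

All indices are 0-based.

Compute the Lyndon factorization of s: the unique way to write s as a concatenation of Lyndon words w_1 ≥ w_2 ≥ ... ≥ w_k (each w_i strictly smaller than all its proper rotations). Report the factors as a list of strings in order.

["aaaaabbbabbabbb", "a"]

emit factor 1: 'aaaaabbbabbabbb' (i=0, period=15)
emit factor 2: 'a' (i=15, period=1)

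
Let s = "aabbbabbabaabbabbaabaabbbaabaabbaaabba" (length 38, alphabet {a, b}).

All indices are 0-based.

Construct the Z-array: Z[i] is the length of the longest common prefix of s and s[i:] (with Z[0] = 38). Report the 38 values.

Z[0]=38
i=1: fresh scan; Z[1]=1 extend→box=[1,2)
i=2: fresh scan; Z[2]=0
i=3: fresh scan; Z[3]=0
i=4: fresh scan; Z[4]=0
i=5: fresh scan; Z[5]=1 extend→box=[5,6)
i=6: fresh scan; Z[6]=0
i=7: fresh scan; Z[7]=0
i=8: fresh scan; Z[8]=1 extend→box=[8,9)
i=9: fresh scan; Z[9]=0
i=10: fresh scan; Z[10]=4 extend→box=[10,14)
i=11: min(r-i=3, Z[1]=1)=1; Z[11]=1
i=12: min(r-i=2, Z[2]=0)=0; Z[12]=0
i=13: min(r-i=1, Z[3]=0)=0; Z[13]=0
i=14: fresh scan; Z[14]=1 extend→box=[14,15)
i=15: fresh scan; Z[15]=0
i=16: fresh scan; Z[16]=0
i=17: fresh scan; Z[17]=3 extend→box=[17,20)
i=18: min(r-i=2, Z[1]=1)=1; Z[18]=1
i=19: min(r-i=1, Z[2]=0)=0; Z[19]=0
i=20: fresh scan; Z[20]=6 extend→box=[20,26)
i=21: min(r-i=5, Z[1]=1)=1; Z[21]=1
i=22: min(r-i=4, Z[2]=0)=0; Z[22]=0
i=23: min(r-i=3, Z[3]=0)=0; Z[23]=0
i=24: min(r-i=2, Z[4]=0)=0; Z[24]=0
i=25: min(r-i=1, Z[5]=1)=1; Z[25]=3 extend→box=[25,28)
i=26: min(r-i=2, Z[1]=1)=1; Z[26]=1
i=27: min(r-i=1, Z[2]=0)=0; Z[27]=0
i=28: fresh scan; Z[28]=4 extend→box=[28,32)
i=29: min(r-i=3, Z[1]=1)=1; Z[29]=1
i=30: min(r-i=2, Z[2]=0)=0; Z[30]=0
i=31: min(r-i=1, Z[3]=0)=0; Z[31]=0
i=32: fresh scan; Z[32]=2 extend→box=[32,34)
i=33: min(r-i=1, Z[1]=1)=1; Z[33]=4 extend→box=[33,37)
i=34: min(r-i=3, Z[1]=1)=1; Z[34]=1
i=35: min(r-i=2, Z[2]=0)=0; Z[35]=0
i=36: min(r-i=1, Z[3]=0)=0; Z[36]=0
i=37: fresh scan; Z[37]=1 extend→box=[37,38)

[38, 1, 0, 0, 0, 1, 0, 0, 1, 0, 4, 1, 0, 0, 1, 0, 0, 3, 1, 0, 6, 1, 0, 0, 0, 3, 1, 0, 4, 1, 0, 0, 2, 4, 1, 0, 0, 1]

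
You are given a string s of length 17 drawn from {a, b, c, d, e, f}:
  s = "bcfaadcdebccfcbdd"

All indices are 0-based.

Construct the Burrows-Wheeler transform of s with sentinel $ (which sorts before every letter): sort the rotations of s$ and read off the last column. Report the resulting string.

rank  rotation            last
    0  $bcfaadcdebccfcbdd  d
    1  aadcdebccfcbdd$bcf  f
    2  adcdebccfcbdd$bcfa  a
    3  bccfcbdd$bcfaadcde  e
    4  bcfaadcdebccfcbdd$  $
    5  bdd$bcfaadcdebccfc  c
    6  cbdd$bcfaadcdebccf  f
    7  ccfcbdd$bcfaadcdeb  b
    8  cdebccfcbdd$bcfaad  d
    9  cfaadcdebccfcbdd$b  b
   10  cfcbdd$bcfaadcdebc  c
   11  d$bcfaadcdebccfcbd  d
   12  dcdebccfcbdd$bcfaa  a
   13  dd$bcfaadcdebccfcb  b
   14  debccfcbdd$bcfaadc  c
   15  ebccfcbdd$bcfaadcd  d
   16  faadcdebccfcbdd$bc  c
   17  fcbdd$bcfaadcdebcc  c

dfae$cfbdbcdabcdcc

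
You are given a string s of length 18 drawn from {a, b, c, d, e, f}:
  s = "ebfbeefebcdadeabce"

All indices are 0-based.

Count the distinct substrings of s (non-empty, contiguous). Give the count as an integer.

rank→(start, suffix):
  0 → (14, 'abce')
  1 → (11, 'adeabce')
  2 → (8, 'bcdadeabce')
  3 → (15, 'bce')
  4 → (3, 'beefebcdadeabce')
  5 → (1, 'bfbeefebcdadeabce')
  6 → (9, 'cdadeabce')
  7 → (16, 'ce')
  8 → (10, 'dadeabce')
  9 → (12, 'deabce')
  10 → (17, 'e')
  11 → (13, 'eabce')
  12 → (7, 'ebcdadeabce')
  13 → (0, 'ebfbeefebcdadeabce')
  14 → (4, 'eefebcdadeabce')
  15 → (5, 'efebcdadeabce')
  16 → (2, 'fbeefebcdadeabce')
  17 → (6, 'febcdadeabce')

SA = [14, 11, 8, 15, 3, 1, 9, 16, 10, 12, 17, 13, 7, 0, 4, 5, 2, 6]
i: (SA[i-1],SA[i]) lcp shared
  1: (14,11) 1 'a'
  2: (11,8) 0 ''
  3: (8,15) 2 'bc'
  4: (15,3) 1 'b'
  5: (3,1) 1 'b'
  6: (1,9) 0 ''
  7: (9,16) 1 'c'
  8: (16,10) 0 ''
  9: (10,12) 1 'd'
  10: (12,17) 0 ''
  11: (17,13) 1 'e'
  12: (13,7) 1 'e'
  13: (7,0) 2 'eb'
  14: (0,4) 1 'e'
  15: (4,5) 1 'e'
  16: (5,2) 0 ''
  17: (2,6) 1 'f'

n(n+1)/2 = 18·19/2 = 171
Σ LCP = 0 + 1 + 0 + 2 + 1 + 1 + 0 + 1 + 0 + 1 + 0 + 1 + 1 + 2 + 1 + 1 + 0 + 1 = 14
distinct = 171 − 14 = 157

157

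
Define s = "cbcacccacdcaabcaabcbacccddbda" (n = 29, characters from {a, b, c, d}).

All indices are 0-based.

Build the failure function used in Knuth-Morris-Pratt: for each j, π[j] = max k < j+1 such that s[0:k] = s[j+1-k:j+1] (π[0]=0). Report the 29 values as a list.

[0, 0, 1, 0, 1, 1, 1, 0, 1, 0, 1, 0, 0, 0, 1, 0, 0, 0, 1, 2, 0, 1, 1, 1, 0, 0, 0, 0, 0]

π[0] = 0
j=1 s[j]='b': π[1]=0 (border '')
j=2 s[j]='c': π[2]=1 (border 'c')
j=3 s[j]='a': k: 1→0; π[3]=0 (border '')
j=4 s[j]='c': π[4]=1 (border 'c')
j=5 s[j]='c': k: 1→0; π[5]=1 (border 'c')
j=6 s[j]='c': k: 1→0; π[6]=1 (border 'c')
j=7 s[j]='a': k: 1→0; π[7]=0 (border '')
j=8 s[j]='c': π[8]=1 (border 'c')
j=9 s[j]='d': k: 1→0; π[9]=0 (border '')
j=10 s[j]='c': π[10]=1 (border 'c')
j=11 s[j]='a': k: 1→0; π[11]=0 (border '')
j=12 s[j]='a': π[12]=0 (border '')
j=13 s[j]='b': π[13]=0 (border '')
j=14 s[j]='c': π[14]=1 (border 'c')
j=15 s[j]='a': k: 1→0; π[15]=0 (border '')
j=16 s[j]='a': π[16]=0 (border '')
j=17 s[j]='b': π[17]=0 (border '')
j=18 s[j]='c': π[18]=1 (border 'c')
j=19 s[j]='b': π[19]=2 (border 'cb')
j=20 s[j]='a': k: 2→0; π[20]=0 (border '')
j=21 s[j]='c': π[21]=1 (border 'c')
j=22 s[j]='c': k: 1→0; π[22]=1 (border 'c')
j=23 s[j]='c': k: 1→0; π[23]=1 (border 'c')
j=24 s[j]='d': k: 1→0; π[24]=0 (border '')
j=25 s[j]='d': π[25]=0 (border '')
j=26 s[j]='b': π[26]=0 (border '')
j=27 s[j]='d': π[27]=0 (border '')
j=28 s[j]='a': π[28]=0 (border '')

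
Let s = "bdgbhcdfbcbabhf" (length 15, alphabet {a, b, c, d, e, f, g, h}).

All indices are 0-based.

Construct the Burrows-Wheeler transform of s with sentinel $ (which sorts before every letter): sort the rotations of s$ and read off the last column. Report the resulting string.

fbcf$gabhcbhddbb

rank  rotation          last
    0  $bdgbhcdfbcbabhf  f
    1  abhf$bdgbhcdfbcb  b
    2  babhf$bdgbhcdfbc  c
    3  bcbabhf$bdgbhcdf  f
    4  bdgbhcdfbcbabhf$  $
    5  bhcdfbcbabhf$bdg  g
    6  bhf$bdgbhcdfbcba  a
    7  cbabhf$bdgbhcdfb  b
    8  cdfbcbabhf$bdgbh  h
    9  dfbcbabhf$bdgbhc  c
   10  dgbhcdfbcbabhf$b  b
   11  f$bdgbhcdfbcbabh  h
   12  fbcbabhf$bdgbhcd  d
   13  gbhcdfbcbabhf$bd  d
   14  hcdfbcbabhf$bdgb  b
   15  hf$bdgbhcdfbcbab  b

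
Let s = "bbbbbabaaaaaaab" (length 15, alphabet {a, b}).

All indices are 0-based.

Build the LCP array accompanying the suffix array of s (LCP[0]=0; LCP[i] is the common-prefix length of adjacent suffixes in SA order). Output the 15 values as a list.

[0, 6, 5, 4, 3, 2, 1, 2, 0, 1, 2, 1, 2, 3, 4]

rank→(start, suffix):
  0 → (7, 'aaaaaaab')
  1 → (8, 'aaaaaab')
  2 → (9, 'aaaaab')
  3 → (10, 'aaaab')
  4 → (11, 'aaab')
  5 → (12, 'aab')
  6 → (13, 'ab')
  7 → (5, 'abaaaaaaab')
  8 → (14, 'b')
  9 → (6, 'baaaaaaab')
  10 → (4, 'babaaaaaaab')
  11 → (3, 'bbabaaaaaaab')
  12 → (2, 'bbbabaaaaaaab')
  13 → (1, 'bbbbabaaaaaaab')
  14 → (0, 'bbbbbabaaaaaaab')

SA = [7, 8, 9, 10, 11, 12, 13, 5, 14, 6, 4, 3, 2, 1, 0]
i: (SA[i-1],SA[i]) lcp shared
  1: (7,8) 6 'aaaaaa'
  2: (8,9) 5 'aaaaa'
  3: (9,10) 4 'aaaa'
  4: (10,11) 3 'aaa'
  5: (11,12) 2 'aa'
  6: (12,13) 1 'a'
  7: (13,5) 2 'ab'
  8: (5,14) 0 ''
  9: (14,6) 1 'b'
  10: (6,4) 2 'ba'
  11: (4,3) 1 'b'
  12: (3,2) 2 'bb'
  13: (2,1) 3 'bbb'
  14: (1,0) 4 'bbbb'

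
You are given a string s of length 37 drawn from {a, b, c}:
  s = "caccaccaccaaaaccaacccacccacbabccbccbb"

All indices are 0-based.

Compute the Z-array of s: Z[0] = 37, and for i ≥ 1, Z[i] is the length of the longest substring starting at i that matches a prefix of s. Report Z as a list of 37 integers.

[37, 0, 1, 8, 0, 1, 5, 0, 1, 2, 0, 0, 0, 0, 1, 2, 0, 0, 1, 1, 4, 0, 1, 1, 3, 0, 1, 0, 0, 0, 1, 1, 0, 1, 1, 0, 0]

Z[0]=37
i=1: fresh scan; Z[1]=0
i=2: fresh scan; Z[2]=1 grow→box=[2,3)
i=3: fresh scan; Z[3]=8 grow→box=[3,11)
i=4: min(r-i=7, Z[1]=0)=0; Z[4]=0
i=5: min(r-i=6, Z[2]=1)=1; Z[5]=1
i=6: min(r-i=5, Z[3]=8)=5; Z[6]=5
i=7: min(r-i=4, Z[4]=0)=0; Z[7]=0
i=8: min(r-i=3, Z[5]=1)=1; Z[8]=1
i=9: min(r-i=2, Z[6]=5)=2; Z[9]=2
i=10: min(r-i=1, Z[7]=0)=0; Z[10]=0
i=11: fresh scan; Z[11]=0
i=12: fresh scan; Z[12]=0
i=13: fresh scan; Z[13]=0
i=14: fresh scan; Z[14]=1 grow→box=[14,15)
i=15: fresh scan; Z[15]=2 grow→box=[15,17)
i=16: min(r-i=1, Z[1]=0)=0; Z[16]=0
i=17: fresh scan; Z[17]=0
i=18: fresh scan; Z[18]=1 grow→box=[18,19)
i=19: fresh scan; Z[19]=1 grow→box=[19,20)
i=20: fresh scan; Z[20]=4 grow→box=[20,24)
i=21: min(r-i=3, Z[1]=0)=0; Z[21]=0
i=22: min(r-i=2, Z[2]=1)=1; Z[22]=1
i=23: min(r-i=1, Z[3]=8)=1; Z[23]=1
i=24: fresh scan; Z[24]=3 grow→box=[24,27)
i=25: min(r-i=2, Z[1]=0)=0; Z[25]=0
i=26: min(r-i=1, Z[2]=1)=1; Z[26]=1
i=27: fresh scan; Z[27]=0
i=28: fresh scan; Z[28]=0
i=29: fresh scan; Z[29]=0
i=30: fresh scan; Z[30]=1 grow→box=[30,31)
i=31: fresh scan; Z[31]=1 grow→box=[31,32)
i=32: fresh scan; Z[32]=0
i=33: fresh scan; Z[33]=1 grow→box=[33,34)
i=34: fresh scan; Z[34]=1 grow→box=[34,35)
i=35: fresh scan; Z[35]=0
i=36: fresh scan; Z[36]=0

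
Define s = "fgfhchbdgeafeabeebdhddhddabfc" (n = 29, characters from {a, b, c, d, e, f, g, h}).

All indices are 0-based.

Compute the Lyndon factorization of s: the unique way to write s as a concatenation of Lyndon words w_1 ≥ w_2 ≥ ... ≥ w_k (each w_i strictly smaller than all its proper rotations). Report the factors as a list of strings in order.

["fgfh", "ch", "bdge", "afe", "abeebdhddhddabfc"]

emit factor 1: 'fgfh' (i=0, period=4)
emit factor 2: 'ch' (i=4, period=2)
emit factor 3: 'bdge' (i=6, period=4)
emit factor 4: 'afe' (i=10, period=3)
emit factor 5: 'abeebdhddhddabfc' (i=13, period=16)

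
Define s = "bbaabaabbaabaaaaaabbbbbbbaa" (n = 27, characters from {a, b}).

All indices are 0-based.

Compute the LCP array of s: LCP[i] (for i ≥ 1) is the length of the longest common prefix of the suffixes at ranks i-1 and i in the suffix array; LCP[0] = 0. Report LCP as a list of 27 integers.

rank→(start, suffix):
  0 → (26, 'a')
  1 → (25, 'aa')
  2 → (12, 'aaaaaabbbbbbbaa')
  3 → (13, 'aaaaabbbbbbbaa')
  4 → (14, 'aaaabbbbbbbaa')
  5 → (15, 'aaabbbbbbbaa')
  6 → (9, 'aabaaaaaabbbbbbbaa')
  7 → (2, 'aabaabbaabaaaaaabbbbbbbaa')
  8 → (5, 'aabbaabaaaaaabbbbbbbaa')
  9 → (16, 'aabbbbbbbaa')
  10 → (10, 'abaaaaaabbbbbbbaa')
  11 → (3, 'abaabbaabaaaaaabbbbbbbaa')
  12 → (6, 'abbaabaaaaaabbbbbbbaa')
  13 → (17, 'abbbbbbbaa')
  14 → (24, 'baa')
  15 → (11, 'baaaaaabbbbbbbaa')
  16 → (8, 'baabaaaaaabbbbbbbaa')
  17 → (1, 'baabaabbaabaaaaaabbbbbbbaa')
  18 → (4, 'baabbaabaaaaaabbbbbbbaa')
  19 → (23, 'bbaa')
  20 → (7, 'bbaabaaaaaabbbbbbbaa')
  21 → (0, 'bbaabaabbaabaaaaaabbbbbbbaa')
  22 → (22, 'bbbaa')
  23 → (21, 'bbbbaa')
  24 → (20, 'bbbbbaa')
  25 → (19, 'bbbbbbaa')
  26 → (18, 'bbbbbbbaa')

SA = [26, 25, 12, 13, 14, 15, 9, 2, 5, 16, 10, 3, 6, 17, 24, 11, 8, 1, 4, 23, 7, 0, 22, 21, 20, 19, 18]
rank  pair      lcp
   1  s[26:],s[25:]  1  'a'
   2  s[25:],s[12:]  2  'aa'
   3  s[12:],s[13:]  5  'aaaaa'
   4  s[13:],s[14:]  4  'aaaa'
   5  s[14:],s[15:]  3  'aaa'
   6  s[15:],s[9:]  2  'aa'
   7  s[9:],s[2:]  5  'aabaa'
   8  s[2:],s[5:]  3  'aab'
   9  s[5:],s[16:]  4  'aabb'
  10  s[16:],s[10:]  1  'a'
  11  s[10:],s[3:]  4  'abaa'
  12  s[3:],s[6:]  2  'ab'
  13  s[6:],s[17:]  3  'abb'
  14  s[17:],s[24:]  0  ''
  15  s[24:],s[11:]  3  'baa'
  16  s[11:],s[8:]  3  'baa'
  17  s[8:],s[1:]  6  'baabaa'
  18  s[1:],s[4:]  4  'baab'
  19  s[4:],s[23:]  1  'b'
  20  s[23:],s[7:]  4  'bbaa'
  21  s[7:],s[0:]  7  'bbaabaa'
  22  s[0:],s[22:]  2  'bb'
  23  s[22:],s[21:]  3  'bbb'
  24  s[21:],s[20:]  4  'bbbb'
  25  s[20:],s[19:]  5  'bbbbb'
  26  s[19:],s[18:]  6  'bbbbbb'

[0, 1, 2, 5, 4, 3, 2, 5, 3, 4, 1, 4, 2, 3, 0, 3, 3, 6, 4, 1, 4, 7, 2, 3, 4, 5, 6]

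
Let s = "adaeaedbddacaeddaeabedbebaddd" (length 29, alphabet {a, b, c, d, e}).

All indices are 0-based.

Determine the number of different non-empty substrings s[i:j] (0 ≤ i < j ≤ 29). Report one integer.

rank→(start, suffix):
  0 → (18, 'abedbebaddd')
  1 → (10, 'acaeddaeabedbebaddd')
  2 → (0, 'adaeaedbddacaeddaeabedbebaddd')
  3 → (25, 'addd')
  4 → (16, 'aeabedbebaddd')
  5 → (2, 'aeaedbddacaeddaeabedbebaddd')
  6 → (4, 'aedbddacaeddaeabedbebaddd')
  7 → (12, 'aeddaeabedbebaddd')
  8 → (24, 'baddd')
  9 → (7, 'bddacaeddaeabedbebaddd')
  10 → (22, 'bebaddd')
  11 → (19, 'bedbebaddd')
  12 → (11, 'caeddaeabedbebaddd')
  13 → (28, 'd')
  14 → (9, 'dacaeddaeabedbebaddd')
  15 → (15, 'daeabedbebaddd')
  16 → (1, 'daeaedbddacaeddaeabedbebaddd')
  17 → (6, 'dbddacaeddaeabedbebaddd')
  18 → (21, 'dbebaddd')
  19 → (27, 'dd')
  20 → (8, 'ddacaeddaeabedbebaddd')
  21 → (14, 'ddaeabedbebaddd')
  22 → (26, 'ddd')
  23 → (17, 'eabedbebaddd')
  24 → (3, 'eaedbddacaeddaeabedbebaddd')
  25 → (23, 'ebaddd')
  26 → (5, 'edbddacaeddaeabedbebaddd')
  27 → (20, 'edbebaddd')
  28 → (13, 'eddaeabedbebaddd')

SA = [18, 10, 0, 25, 16, 2, 4, 12, 24, 7, 22, 19, 11, 28, 9, 15, 1, 6, 21, 27, 8, 14, 26, 17, 3, 23, 5, 20, 13]
i: (SA[i-1],SA[i]) lcp shared
  1: (18,10) 1 'a'
  2: (10,0) 1 'a'
  3: (0,25) 2 'ad'
  4: (25,16) 1 'a'
  5: (16,2) 3 'aea'
  6: (2,4) 2 'ae'
  7: (4,12) 3 'aed'
  8: (12,24) 0 ''
  9: (24,7) 1 'b'
  10: (7,22) 1 'b'
  11: (22,19) 2 'be'
  12: (19,11) 0 ''
  13: (11,28) 0 ''
  14: (28,9) 1 'd'
  15: (9,15) 2 'da'
  16: (15,1) 4 'daea'
  17: (1,6) 1 'd'
  18: (6,21) 2 'db'
  19: (21,27) 1 'd'
  20: (27,8) 2 'dd'
  21: (8,14) 3 'dda'
  22: (14,26) 2 'dd'
  23: (26,17) 0 ''
  24: (17,3) 2 'ea'
  25: (3,23) 1 'e'
  26: (23,5) 1 'e'
  27: (5,20) 3 'edb'
  28: (20,13) 2 'ed'

n(n+1)/2 = 29·30/2 = 435
Σ LCP = 0 + 1 + 1 + 2 + 1 + 3 + 2 + 3 + 0 + 1 + 1 + 2 + 0 + 0 + 1 + 2 + 4 + 1 + 2 + 1 + 2 + 3 + 2 + 0 + 2 + 1 + 1 + 3 + 2 = 44
distinct = 435 − 44 = 391

391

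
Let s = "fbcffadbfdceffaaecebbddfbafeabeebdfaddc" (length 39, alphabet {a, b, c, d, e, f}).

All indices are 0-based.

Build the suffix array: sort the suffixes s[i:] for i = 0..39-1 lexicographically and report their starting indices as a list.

rank | idx | suffix
   0 |  14 | aaecebbddfbafeabeebdfaddc
   1 |  28 | abeebdfaddc
   2 |   5 | adbfdceffaaecebbddfbafeabeebdfaddc
   3 |  35 | addc
   4 |  15 | aecebbddfbafeabeebdfaddc
   5 |  25 | afeabeebdfaddc
   6 |  24 | bafeabeebdfaddc
   7 |  19 | bbddfbafeabeebdfaddc
   8 |   1 | bcffadbfdceffaaecebbddfbafeabeebdfaddc
   9 |  20 | bddfbafeabeebdfaddc
  10 |  32 | bdfaddc
  11 |  29 | beebdfaddc
  12 |   7 | bfdceffaaecebbddfbafeabeebdfaddc
  13 |  38 | c
  14 |  17 | cebbddfbafeabeebdfaddc
  15 |  10 | ceffaaecebbddfbafeabeebdfaddc
  16 |   2 | cffadbfdceffaaecebbddfbafeabeebdfaddc
  17 |   6 | dbfdceffaaecebbddfbafeabeebdfaddc
  18 |  37 | dc
  19 |   9 | dceffaaecebbddfbafeabeebdfaddc
  20 |  36 | ddc
  21 |  21 | ddfbafeabeebdfaddc
  22 |  33 | dfaddc
  23 |  22 | dfbafeabeebdfaddc
  24 |  27 | eabeebdfaddc
  25 |  18 | ebbddfbafeabeebdfaddc
  26 |  31 | ebdfaddc
  27 |  16 | ecebbddfbafeabeebdfaddc
  28 |  30 | eebdfaddc
  29 |  11 | effaaecebbddfbafeabeebdfaddc
  30 |  13 | faaecebbddfbafeabeebdfaddc
  31 |   4 | fadbfdceffaaecebbddfbafeabeebdfaddc
  32 |  34 | faddc
  33 |  23 | fbafeabeebdfaddc
  34 |   0 | fbcffadbfdceffaaecebbddfbafeabeebdfaddc
  35 |   8 | fdceffaaecebbddfbafeabeebdfaddc
  36 |  26 | feabeebdfaddc
  37 |  12 | ffaaecebbddfbafeabeebdfaddc
  38 |   3 | ffadbfdceffaaecebbddfbafeabeebdfaddc

[14, 28, 5, 35, 15, 25, 24, 19, 1, 20, 32, 29, 7, 38, 17, 10, 2, 6, 37, 9, 36, 21, 33, 22, 27, 18, 31, 16, 30, 11, 13, 4, 34, 23, 0, 8, 26, 12, 3]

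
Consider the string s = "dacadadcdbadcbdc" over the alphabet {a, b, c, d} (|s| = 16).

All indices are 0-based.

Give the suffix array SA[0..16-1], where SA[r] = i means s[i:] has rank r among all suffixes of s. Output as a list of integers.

rank→(start, suffix):
  0 → (1, 'acadadcdbadcbdc')
  1 → (3, 'adadcdbadcbdc')
  2 → (10, 'adcbdc')
  3 → (5, 'adcdbadcbdc')
  4 → (9, 'badcbdc')
  5 → (13, 'bdc')
  6 → (15, 'c')
  7 → (2, 'cadadcdbadcbdc')
  8 → (12, 'cbdc')
  9 → (7, 'cdbadcbdc')
  10 → (0, 'dacadadcdbadcbdc')
  11 → (4, 'dadcdbadcbdc')
  12 → (8, 'dbadcbdc')
  13 → (14, 'dc')
  14 → (11, 'dcbdc')
  15 → (6, 'dcdbadcbdc')

[1, 3, 10, 5, 9, 13, 15, 2, 12, 7, 0, 4, 8, 14, 11, 6]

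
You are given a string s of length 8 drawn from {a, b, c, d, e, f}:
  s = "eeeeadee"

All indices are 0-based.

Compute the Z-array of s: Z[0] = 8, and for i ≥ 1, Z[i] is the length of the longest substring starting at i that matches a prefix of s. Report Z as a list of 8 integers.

Z[0]=8
i=1: outside box; Z[1]=3 grow→box=[1,4)
i=2: min(r-i=2, Z[1]=3)=2; Z[2]=2
i=3: min(r-i=1, Z[2]=2)=1; Z[3]=1
i=4: outside box; Z[4]=0
i=5: outside box; Z[5]=0
i=6: outside box; Z[6]=2 grow→box=[6,8)
i=7: min(r-i=1, Z[1]=3)=1; Z[7]=1

[8, 3, 2, 1, 0, 0, 2, 1]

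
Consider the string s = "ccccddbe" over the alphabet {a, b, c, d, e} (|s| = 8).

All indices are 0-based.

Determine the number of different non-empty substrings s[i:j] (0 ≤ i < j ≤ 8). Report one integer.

29

sorted suffixes:
  #0 SA[0]=6  'be'
  #1 SA[1]=0  'ccccddbe'
  #2 SA[2]=1  'cccddbe'
  #3 SA[3]=2  'ccddbe'
  #4 SA[4]=3  'cddbe'
  #5 SA[5]=5  'dbe'
  #6 SA[6]=4  'ddbe'
  #7 SA[7]=7  'e'

SA = [6, 0, 1, 2, 3, 5, 4, 7]
i: (SA[i-1],SA[i]) lcp shared
  1: (6,0) 0 ''
  2: (0,1) 3 'ccc'
  3: (1,2) 2 'cc'
  4: (2,3) 1 'c'
  5: (3,5) 0 ''
  6: (5,4) 1 'd'
  7: (4,7) 0 ''

n(n+1)/2 = 8·9/2 = 36
Σ LCP = 0 + 0 + 3 + 2 + 1 + 0 + 1 + 0 = 7
distinct = 36 − 7 = 29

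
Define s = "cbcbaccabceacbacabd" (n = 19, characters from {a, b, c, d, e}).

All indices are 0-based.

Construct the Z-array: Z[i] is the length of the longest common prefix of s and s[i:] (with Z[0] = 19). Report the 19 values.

[19, 0, 2, 0, 0, 1, 1, 0, 0, 1, 0, 0, 2, 0, 0, 1, 0, 0, 0]

Z[0]=19
i=1: i≥r, start 0; Z[1]=0
i=2: i≥r, start 0; Z[2]=2 scan→box=[2,4)
i=3: min(r-i=1, Z[1]=0)=0; Z[3]=0
i=4: i≥r, start 0; Z[4]=0
i=5: i≥r, start 0; Z[5]=1 scan→box=[5,6)
i=6: i≥r, start 0; Z[6]=1 scan→box=[6,7)
i=7: i≥r, start 0; Z[7]=0
i=8: i≥r, start 0; Z[8]=0
i=9: i≥r, start 0; Z[9]=1 scan→box=[9,10)
i=10: i≥r, start 0; Z[10]=0
i=11: i≥r, start 0; Z[11]=0
i=12: i≥r, start 0; Z[12]=2 scan→box=[12,14)
i=13: min(r-i=1, Z[1]=0)=0; Z[13]=0
i=14: i≥r, start 0; Z[14]=0
i=15: i≥r, start 0; Z[15]=1 scan→box=[15,16)
i=16: i≥r, start 0; Z[16]=0
i=17: i≥r, start 0; Z[17]=0
i=18: i≥r, start 0; Z[18]=0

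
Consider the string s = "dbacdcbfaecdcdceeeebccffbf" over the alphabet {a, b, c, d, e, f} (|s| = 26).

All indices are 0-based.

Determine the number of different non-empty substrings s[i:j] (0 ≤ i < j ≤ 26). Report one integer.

sorted suffixes:
  #0 SA[0]=2  'acdcbfaecdcdceeeebccffbf'
  #1 SA[1]=8  'aecdcdceeeebccffbf'
  #2 SA[2]=1  'bacdcbfaecdcdceeeebccffbf'
  #3 SA[3]=19  'bccffbf'
  #4 SA[4]=24  'bf'
  #5 SA[5]=6  'bfaecdcdceeeebccffbf'
  #6 SA[6]=5  'cbfaecdcdceeeebccffbf'
  #7 SA[7]=20  'ccffbf'
  #8 SA[8]=3  'cdcbfaecdcdceeeebccffbf'
  #9 SA[9]=10  'cdcdceeeebccffbf'
  #10 SA[10]=12  'cdceeeebccffbf'
  #11 SA[11]=14  'ceeeebccffbf'
  #12 SA[12]=21  'cffbf'
  #13 SA[13]=0  'dbacdcbfaecdcdceeeebccffbf'
  #14 SA[14]=4  'dcbfaecdcdceeeebccffbf'
  #15 SA[15]=11  'dcdceeeebccffbf'
  #16 SA[16]=13  'dceeeebccffbf'
  #17 SA[17]=18  'ebccffbf'
  #18 SA[18]=9  'ecdcdceeeebccffbf'
  #19 SA[19]=17  'eebccffbf'
  #20 SA[20]=16  'eeebccffbf'
  #21 SA[21]=15  'eeeebccffbf'
  #22 SA[22]=25  'f'
  #23 SA[23]=7  'faecdcdceeeebccffbf'
  #24 SA[24]=23  'fbf'
  #25 SA[25]=22  'ffbf'

SA = [2, 8, 1, 19, 24, 6, 5, 20, 3, 10, 12, 14, 21, 0, 4, 11, 13, 18, 9, 17, 16, 15, 25, 7, 23, 22]
rank  pair      lcp
   1  s[2:],s[8:]  1  'a'
   2  s[8:],s[1:]  0  ''
   3  s[1:],s[19:]  1  'b'
   4  s[19:],s[24:]  1  'b'
   5  s[24:],s[6:]  2  'bf'
   6  s[6:],s[5:]  0  ''
   7  s[5:],s[20:]  1  'c'
   8  s[20:],s[3:]  1  'c'
   9  s[3:],s[10:]  3  'cdc'
  10  s[10:],s[12:]  3  'cdc'
  11  s[12:],s[14:]  1  'c'
  12  s[14:],s[21:]  1  'c'
  13  s[21:],s[0:]  0  ''
  14  s[0:],s[4:]  1  'd'
  15  s[4:],s[11:]  2  'dc'
  16  s[11:],s[13:]  2  'dc'
  17  s[13:],s[18:]  0  ''
  18  s[18:],s[9:]  1  'e'
  19  s[9:],s[17:]  1  'e'
  20  s[17:],s[16:]  2  'ee'
  21  s[16:],s[15:]  3  'eee'
  22  s[15:],s[25:]  0  ''
  23  s[25:],s[7:]  1  'f'
  24  s[7:],s[23:]  1  'f'
  25  s[23:],s[22:]  1  'f'

n(n+1)/2 = 26·27/2 = 351
Σ LCP = 0 + 1 + 0 + 1 + 1 + 2 + 0 + 1 + 1 + 3 + 3 + 1 + 1 + 0 + 1 + 2 + 2 + 0 + 1 + 1 + 2 + 3 + 0 + 1 + 1 + 1 = 30
distinct = 351 − 30 = 321

321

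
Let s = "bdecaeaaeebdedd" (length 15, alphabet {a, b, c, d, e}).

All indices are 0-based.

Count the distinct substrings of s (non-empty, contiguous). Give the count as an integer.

sorted suffixes:
  #0 SA[0]=6  'aaeebdedd'
  #1 SA[1]=4  'aeaaeebdedd'
  #2 SA[2]=7  'aeebdedd'
  #3 SA[3]=0  'bdecaeaaeebdedd'
  #4 SA[4]=10  'bdedd'
  #5 SA[5]=3  'caeaaeebdedd'
  #6 SA[6]=14  'd'
  #7 SA[7]=13  'dd'
  #8 SA[8]=1  'decaeaaeebdedd'
  #9 SA[9]=11  'dedd'
  #10 SA[10]=5  'eaaeebdedd'
  #11 SA[11]=9  'ebdedd'
  #12 SA[12]=2  'ecaeaaeebdedd'
  #13 SA[13]=12  'edd'
  #14 SA[14]=8  'eebdedd'

SA = [6, 4, 7, 0, 10, 3, 14, 13, 1, 11, 5, 9, 2, 12, 8]
[i] adj suffixes → lcp
  [1] 6/4 → 1 ('a')
  [2] 4/7 → 2 ('ae')
  [3] 7/0 → 0 ('')
  [4] 0/10 → 3 ('bde')
  [5] 10/3 → 0 ('')
  [6] 3/14 → 0 ('')
  [7] 14/13 → 1 ('d')
  [8] 13/1 → 1 ('d')
  [9] 1/11 → 2 ('de')
  [10] 11/5 → 0 ('')
  [11] 5/9 → 1 ('e')
  [12] 9/2 → 1 ('e')
  [13] 2/12 → 1 ('e')
  [14] 12/8 → 1 ('e')

n(n+1)/2 = 15·16/2 = 120
Σ LCP = 0 + 1 + 2 + 0 + 3 + 0 + 0 + 1 + 1 + 2 + 0 + 1 + 1 + 1 + 1 = 14
distinct = 120 − 14 = 106

106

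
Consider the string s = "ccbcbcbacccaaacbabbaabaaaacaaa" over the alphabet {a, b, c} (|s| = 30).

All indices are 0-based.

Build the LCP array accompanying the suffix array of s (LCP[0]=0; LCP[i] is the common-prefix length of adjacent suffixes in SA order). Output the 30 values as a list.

rank→(start, suffix):
  0 → (29, 'a')
  1 → (28, 'aa')
  2 → (27, 'aaa')
  3 → (22, 'aaaacaaa')
  4 → (23, 'aaacaaa')
  5 → (11, 'aaacbabbaabaaaacaaa')
  6 → (19, 'aabaaaacaaa')
  7 → (24, 'aacaaa')
  8 → (12, 'aacbabbaabaaaacaaa')
  9 → (20, 'abaaaacaaa')
  10 → (16, 'abbaabaaaacaaa')
  11 → (25, 'acaaa')
  12 → (13, 'acbabbaabaaaacaaa')
  13 → (7, 'acccaaacbabbaabaaaacaaa')
  14 → (21, 'baaaacaaa')
  15 → (18, 'baabaaaacaaa')
  16 → (15, 'babbaabaaaacaaa')
  17 → (6, 'bacccaaacbabbaabaaaacaaa')
  18 → (17, 'bbaabaaaacaaa')
  19 → (4, 'bcbacccaaacbabbaabaaaacaaa')
  20 → (2, 'bcbcbacccaaacbabbaabaaaacaaa')
  21 → (26, 'caaa')
  22 → (10, 'caaacbabbaabaaaacaaa')
  23 → (14, 'cbabbaabaaaacaaa')
  24 → (5, 'cbacccaaacbabbaabaaaacaaa')
  25 → (3, 'cbcbacccaaacbabbaabaaaacaaa')
  26 → (1, 'cbcbcbacccaaacbabbaabaaaacaaa')
  27 → (9, 'ccaaacbabbaabaaaacaaa')
  28 → (0, 'ccbcbcbacccaaacbabbaabaaaacaaa')
  29 → (8, 'cccaaacbabbaabaaaacaaa')

SA = [29, 28, 27, 22, 23, 11, 19, 24, 12, 20, 16, 25, 13, 7, 21, 18, 15, 6, 17, 4, 2, 26, 10, 14, 5, 3, 1, 9, 0, 8]
i: (SA[i-1],SA[i]) lcp shared
  1: (29,28) 1 'a'
  2: (28,27) 2 'aa'
  3: (27,22) 3 'aaa'
  4: (22,23) 3 'aaa'
  5: (23,11) 4 'aaac'
  6: (11,19) 2 'aa'
  7: (19,24) 2 'aa'
  8: (24,12) 3 'aac'
  9: (12,20) 1 'a'
  10: (20,16) 2 'ab'
  11: (16,25) 1 'a'
  12: (25,13) 2 'ac'
  13: (13,7) 2 'ac'
  14: (7,21) 0 ''
  15: (21,18) 3 'baa'
  16: (18,15) 2 'ba'
  17: (15,6) 2 'ba'
  18: (6,17) 1 'b'
  19: (17,4) 1 'b'
  20: (4,2) 3 'bcb'
  21: (2,26) 0 ''
  22: (26,10) 4 'caaa'
  23: (10,14) 1 'c'
  24: (14,5) 3 'cba'
  25: (5,3) 2 'cb'
  26: (3,1) 4 'cbcb'
  27: (1,9) 1 'c'
  28: (9,0) 2 'cc'
  29: (0,8) 2 'cc'

[0, 1, 2, 3, 3, 4, 2, 2, 3, 1, 2, 1, 2, 2, 0, 3, 2, 2, 1, 1, 3, 0, 4, 1, 3, 2, 4, 1, 2, 2]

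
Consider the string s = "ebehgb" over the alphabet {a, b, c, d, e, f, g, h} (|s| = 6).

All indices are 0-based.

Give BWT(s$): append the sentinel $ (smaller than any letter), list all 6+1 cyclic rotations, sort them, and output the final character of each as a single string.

bge$bhe

rank  rotation last
    0  $ebehgb  b
    1  b$ebehg  g
    2  behgb$e  e
    3  ebehgb$  $
    4  ehgb$eb  b
    5  gb$ebeh  h
    6  hgb$ebe  e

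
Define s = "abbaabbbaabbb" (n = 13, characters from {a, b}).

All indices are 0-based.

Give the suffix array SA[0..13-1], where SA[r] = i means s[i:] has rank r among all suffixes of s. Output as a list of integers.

sorted suffixes:
  #0 SA[0]=8  'aabbb'
  #1 SA[1]=3  'aabbbaabbb'
  #2 SA[2]=0  'abbaabbbaabbb'
  #3 SA[3]=9  'abbb'
  #4 SA[4]=4  'abbbaabbb'
  #5 SA[5]=12  'b'
  #6 SA[6]=7  'baabbb'
  #7 SA[7]=2  'baabbbaabbb'
  #8 SA[8]=11  'bb'
  #9 SA[9]=6  'bbaabbb'
  #10 SA[10]=1  'bbaabbbaabbb'
  #11 SA[11]=10  'bbb'
  #12 SA[12]=5  'bbbaabbb'

[8, 3, 0, 9, 4, 12, 7, 2, 11, 6, 1, 10, 5]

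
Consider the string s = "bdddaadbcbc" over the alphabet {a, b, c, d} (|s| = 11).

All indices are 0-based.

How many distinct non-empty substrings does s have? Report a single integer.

rank→(start, suffix):
  0 → (4, 'aadbcbc')
  1 → (5, 'adbcbc')
  2 → (9, 'bc')
  3 → (7, 'bcbc')
  4 → (0, 'bdddaadbcbc')
  5 → (10, 'c')
  6 → (8, 'cbc')
  7 → (3, 'daadbcbc')
  8 → (6, 'dbcbc')
  9 → (2, 'ddaadbcbc')
  10 → (1, 'dddaadbcbc')

SA = [4, 5, 9, 7, 0, 10, 8, 3, 6, 2, 1]
rank  pair      lcp
   1  s[4:],s[5:]  1  'a'
   2  s[5:],s[9:]  0  ''
   3  s[9:],s[7:]  2  'bc'
   4  s[7:],s[0:]  1  'b'
   5  s[0:],s[10:]  0  ''
   6  s[10:],s[8:]  1  'c'
   7  s[8:],s[3:]  0  ''
   8  s[3:],s[6:]  1  'd'
   9  s[6:],s[2:]  1  'd'
  10  s[2:],s[1:]  2  'dd'

n(n+1)/2 = 11·12/2 = 66
Σ LCP = 0 + 1 + 0 + 2 + 1 + 0 + 1 + 0 + 1 + 1 + 2 = 9
distinct = 66 − 9 = 57

57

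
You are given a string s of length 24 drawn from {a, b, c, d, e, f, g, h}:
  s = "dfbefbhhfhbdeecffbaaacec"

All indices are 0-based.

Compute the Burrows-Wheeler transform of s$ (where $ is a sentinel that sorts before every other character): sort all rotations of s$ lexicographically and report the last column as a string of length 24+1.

cbaafhffeaeb$cedbfdechfhb

rank  rotation                   last
    0  $dfbefbhhfhbdeecffbaaacec  c
    1  aaacec$dfbefbhhfhbdeecffb  b
    2  aacec$dfbefbhhfhbdeecffba  a
    3  acec$dfbefbhhfhbdeecffbaa  a
    4  baaacec$dfbefbhhfhbdeecff  f
    5  bdeecffbaaacec$dfbefbhhfh  h
    6  befbhhfhbdeecffbaaacec$df  f
    7  bhhfhbdeecffbaaacec$dfbef  f
    8  c$dfbefbhhfhbdeecffbaaace  e
    9  cec$dfbefbhhfhbdeecffbaaa  a
   10  cffbaaacec$dfbefbhhfhbdee  e
   11  deecffbaaacec$dfbefbhhfhb  b
   12  dfbefbhhfhbdeecffbaaacec$  $
   13  ec$dfbefbhhfhbdeecffbaaac  c
   14  ecffbaaacec$dfbefbhhfhbde  e
   15  eecffbaaacec$dfbefbhhfhbd  d
   16  efbhhfhbdeecffbaaacec$dfb  b
   17  fbaaacec$dfbefbhhfhbdeecf  f
   18  fbefbhhfhbdeecffbaaacec$d  d
   19  fbhhfhbdeecffbaaacec$dfbe  e
   20  ffbaaacec$dfbefbhhfhbdeec  c
   21  fhbdeecffbaaacec$dfbefbhh  h
   22  hbdeecffbaaacec$dfbefbhhf  f
   23  hfhbdeecffbaaacec$dfbefbh  h
   24  hhfhbdeecffbaaacec$dfbefb  b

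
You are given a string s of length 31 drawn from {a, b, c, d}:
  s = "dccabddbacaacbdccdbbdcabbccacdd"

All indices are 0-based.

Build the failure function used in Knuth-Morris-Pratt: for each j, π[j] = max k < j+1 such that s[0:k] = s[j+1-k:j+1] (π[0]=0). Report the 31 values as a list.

[0, 0, 0, 0, 0, 1, 1, 0, 0, 0, 0, 0, 0, 0, 1, 2, 3, 1, 0, 0, 1, 2, 0, 0, 0, 0, 0, 0, 0, 1, 1]

π[0] = 0
j=1 s[j]='c': π[1]=0 (border '')
j=2 s[j]='c': π[2]=0 (border '')
j=3 s[j]='a': π[3]=0 (border '')
j=4 s[j]='b': π[4]=0 (border '')
j=5 s[j]='d': π[5]=1 (border 'd')
j=6 s[j]='d': k: 1→0; π[6]=1 (border 'd')
j=7 s[j]='b': k: 1→0; π[7]=0 (border '')
j=8 s[j]='a': π[8]=0 (border '')
j=9 s[j]='c': π[9]=0 (border '')
j=10 s[j]='a': π[10]=0 (border '')
j=11 s[j]='a': π[11]=0 (border '')
j=12 s[j]='c': π[12]=0 (border '')
j=13 s[j]='b': π[13]=0 (border '')
j=14 s[j]='d': π[14]=1 (border 'd')
j=15 s[j]='c': π[15]=2 (border 'dc')
j=16 s[j]='c': π[16]=3 (border 'dcc')
j=17 s[j]='d': k: 3→0; π[17]=1 (border 'd')
j=18 s[j]='b': k: 1→0; π[18]=0 (border '')
j=19 s[j]='b': π[19]=0 (border '')
j=20 s[j]='d': π[20]=1 (border 'd')
j=21 s[j]='c': π[21]=2 (border 'dc')
j=22 s[j]='a': k: 2→0; π[22]=0 (border '')
j=23 s[j]='b': π[23]=0 (border '')
j=24 s[j]='b': π[24]=0 (border '')
j=25 s[j]='c': π[25]=0 (border '')
j=26 s[j]='c': π[26]=0 (border '')
j=27 s[j]='a': π[27]=0 (border '')
j=28 s[j]='c': π[28]=0 (border '')
j=29 s[j]='d': π[29]=1 (border 'd')
j=30 s[j]='d': k: 1→0; π[30]=1 (border 'd')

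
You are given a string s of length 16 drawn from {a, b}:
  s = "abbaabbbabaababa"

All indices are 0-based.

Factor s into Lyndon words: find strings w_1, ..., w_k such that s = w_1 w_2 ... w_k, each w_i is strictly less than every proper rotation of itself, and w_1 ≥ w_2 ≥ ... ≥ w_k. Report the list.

emit factor 1: 'abb' (i=0, period=3)
emit factor 2: 'aabbbab' (i=3, period=7)
emit factor 3: 'aabab' (i=10, period=5)
emit factor 4: 'a' (i=15, period=1)

["abb", "aabbbab", "aabab", "a"]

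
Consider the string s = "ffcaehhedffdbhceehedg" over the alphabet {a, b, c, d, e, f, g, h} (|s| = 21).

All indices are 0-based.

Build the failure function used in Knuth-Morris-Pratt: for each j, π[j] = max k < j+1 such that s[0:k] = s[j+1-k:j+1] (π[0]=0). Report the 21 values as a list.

π[0] = 0
j=1 s[j]='f': π[1]=1 (border 'f')
j=2 s[j]='c': k: 1→0; π[2]=0 (border '')
j=3 s[j]='a': π[3]=0 (border '')
j=4 s[j]='e': π[4]=0 (border '')
j=5 s[j]='h': π[5]=0 (border '')
j=6 s[j]='h': π[6]=0 (border '')
j=7 s[j]='e': π[7]=0 (border '')
j=8 s[j]='d': π[8]=0 (border '')
j=9 s[j]='f': π[9]=1 (border 'f')
j=10 s[j]='f': π[10]=2 (border 'ff')
j=11 s[j]='d': k: 2→1→0; π[11]=0 (border '')
j=12 s[j]='b': π[12]=0 (border '')
j=13 s[j]='h': π[13]=0 (border '')
j=14 s[j]='c': π[14]=0 (border '')
j=15 s[j]='e': π[15]=0 (border '')
j=16 s[j]='e': π[16]=0 (border '')
j=17 s[j]='h': π[17]=0 (border '')
j=18 s[j]='e': π[18]=0 (border '')
j=19 s[j]='d': π[19]=0 (border '')
j=20 s[j]='g': π[20]=0 (border '')

[0, 1, 0, 0, 0, 0, 0, 0, 0, 1, 2, 0, 0, 0, 0, 0, 0, 0, 0, 0, 0]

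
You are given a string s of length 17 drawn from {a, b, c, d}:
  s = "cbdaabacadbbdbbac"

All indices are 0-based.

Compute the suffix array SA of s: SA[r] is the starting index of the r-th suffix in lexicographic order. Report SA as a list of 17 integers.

[3, 4, 15, 6, 8, 14, 5, 13, 10, 1, 11, 16, 7, 0, 2, 12, 9]

rank | idx | suffix
   0 |   3 | aabacadbbdbbac
   1 |   4 | abacadbbdbbac
   2 |  15 | ac
   3 |   6 | acadbbdbbac
   4 |   8 | adbbdbbac
   5 |  14 | bac
   6 |   5 | bacadbbdbbac
   7 |  13 | bbac
   8 |  10 | bbdbbac
   9 |   1 | bdaabacadbbdbbac
  10 |  11 | bdbbac
  11 |  16 | c
  12 |   7 | cadbbdbbac
  13 |   0 | cbdaabacadbbdbbac
  14 |   2 | daabacadbbdbbac
  15 |  12 | dbbac
  16 |   9 | dbbdbbac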